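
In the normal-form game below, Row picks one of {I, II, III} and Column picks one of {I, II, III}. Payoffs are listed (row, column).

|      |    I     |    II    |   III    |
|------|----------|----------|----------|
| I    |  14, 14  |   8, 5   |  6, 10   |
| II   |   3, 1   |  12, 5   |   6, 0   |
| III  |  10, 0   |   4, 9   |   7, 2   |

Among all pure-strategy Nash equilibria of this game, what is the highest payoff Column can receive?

14

Both I is a pure NE (Row: 14 ≥ 10; Column: 14 ≥ 10). Column gets 14.
Both II is a pure NE (Row: 12 ≥ 8; Column: 5 ≥ 1). Column gets 5.
Every other cell has a profitable deviation for at least one player. Highest of {14, 5} is 14.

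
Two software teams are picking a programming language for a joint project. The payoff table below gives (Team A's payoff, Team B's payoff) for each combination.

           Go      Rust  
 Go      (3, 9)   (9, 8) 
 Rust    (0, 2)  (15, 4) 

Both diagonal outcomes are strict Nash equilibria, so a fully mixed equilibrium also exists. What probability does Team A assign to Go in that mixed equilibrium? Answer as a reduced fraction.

Team A's mix p on Go must make Team B indifferent between Go and Rust.
Team B's payoff from Go: 9p + 2(1−p). From Rust: 8p + 4(1−p).
Set equal: 1p = 2(1−p) → p = 2/3.

2/3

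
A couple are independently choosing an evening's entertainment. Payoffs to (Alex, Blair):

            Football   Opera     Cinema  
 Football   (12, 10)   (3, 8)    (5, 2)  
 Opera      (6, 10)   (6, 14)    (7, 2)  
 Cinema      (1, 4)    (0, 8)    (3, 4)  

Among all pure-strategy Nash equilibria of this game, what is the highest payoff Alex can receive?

12

Both Football is a pure NE (Alex: 12 ≥ 6; Blair: 10 ≥ 8). Alex gets 12.
Both Opera is a pure NE (Alex: 6 ≥ 3; Blair: 14 ≥ 10). Alex gets 6.
Every other cell has a profitable deviation for at least one player. Highest of {12, 6} is 12.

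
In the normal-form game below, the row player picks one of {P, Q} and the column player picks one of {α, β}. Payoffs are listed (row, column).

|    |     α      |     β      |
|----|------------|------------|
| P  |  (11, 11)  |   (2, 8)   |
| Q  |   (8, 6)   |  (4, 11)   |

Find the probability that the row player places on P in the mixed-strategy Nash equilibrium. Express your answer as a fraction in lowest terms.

The row player's mix p on P must make the column player indifferent between α and β.
The column player's payoff from α: 11p + 6(1−p). From β: 8p + 11(1−p).
Set equal: 3p = 5(1−p) → p = 5/8.

5/8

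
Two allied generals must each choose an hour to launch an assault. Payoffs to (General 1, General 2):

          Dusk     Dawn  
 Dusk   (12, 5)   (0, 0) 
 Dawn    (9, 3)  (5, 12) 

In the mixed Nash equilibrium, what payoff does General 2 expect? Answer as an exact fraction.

30/7

General 1 mixes with probability p on Dusk, chosen so General 2 is indifferent: 5p + 3(1−p) = 0p + 12(1−p) gives p = 9/14.
General 2's expected payoff is 5·9/14 + 3·5/14 = 30/7.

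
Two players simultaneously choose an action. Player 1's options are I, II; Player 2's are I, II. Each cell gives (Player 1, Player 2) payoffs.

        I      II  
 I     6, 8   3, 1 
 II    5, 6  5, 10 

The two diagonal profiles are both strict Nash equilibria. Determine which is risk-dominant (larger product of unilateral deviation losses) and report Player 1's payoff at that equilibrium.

At both I: Player 1 loses 6 − 5 = 1 by deviating; Player 2 loses 8 − 1 = 7. Product = 1·7 = 7.
At both II: Player 1 loses 5 − 3 = 2 by deviating; Player 2 loses 10 − 6 = 4. Product = 2·4 = 8.
8 > 7, so both II is risk-dominant. Player 1's payoff there is 5.

5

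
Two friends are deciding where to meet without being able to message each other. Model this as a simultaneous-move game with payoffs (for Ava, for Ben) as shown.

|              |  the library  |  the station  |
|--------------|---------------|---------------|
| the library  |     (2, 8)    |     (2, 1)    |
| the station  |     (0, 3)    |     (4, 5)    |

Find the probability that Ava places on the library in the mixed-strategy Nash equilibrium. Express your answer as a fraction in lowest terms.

Ava's mix p on the library must make Ben indifferent between the library and the station.
Ben's payoff from the library: 8p + 3(1−p). From the station: 1p + 5(1−p).
Set equal: 7p = 2(1−p) → p = 2/9.

2/9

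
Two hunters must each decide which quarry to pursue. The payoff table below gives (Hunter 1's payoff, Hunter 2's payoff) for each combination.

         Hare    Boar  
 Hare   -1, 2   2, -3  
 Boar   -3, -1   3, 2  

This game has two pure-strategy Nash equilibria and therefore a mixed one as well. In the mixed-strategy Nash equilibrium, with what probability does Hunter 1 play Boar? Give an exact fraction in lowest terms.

5/8

Hunter 1's mix p on Hare must make Hunter 2 indifferent between Hare and Boar.
Hunter 2's payoff from Hare: 2p + (-1)(1−p). From Boar: (-3)p + 2(1−p).
Set equal: 5p = 3(1−p) → p = 3/8.
Probability on Boar is 1 − 3/8 = 5/8.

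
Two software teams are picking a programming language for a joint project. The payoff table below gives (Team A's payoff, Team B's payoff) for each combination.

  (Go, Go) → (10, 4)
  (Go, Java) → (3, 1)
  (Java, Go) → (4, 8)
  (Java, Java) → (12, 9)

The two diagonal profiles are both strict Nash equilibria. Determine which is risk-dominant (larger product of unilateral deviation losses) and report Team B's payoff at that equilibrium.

4

At both Go: Team A loses 10 − 4 = 6 by deviating; Team B loses 4 − 1 = 3. Product = 6·3 = 18.
At both Java: Team A loses 12 − 3 = 9 by deviating; Team B loses 9 − 8 = 1. Product = 9·1 = 9.
18 > 9, so both Go is risk-dominant. Team B's payoff there is 4.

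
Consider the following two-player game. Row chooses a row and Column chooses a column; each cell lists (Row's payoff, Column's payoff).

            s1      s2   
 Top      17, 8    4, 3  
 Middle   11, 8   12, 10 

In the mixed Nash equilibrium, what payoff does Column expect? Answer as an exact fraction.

Row mixes with probability p on Top, chosen so Column is indifferent: 8p + 8(1−p) = 3p + 10(1−p) gives p = 2/7.
Column's expected payoff is 8·2/7 + 8·5/7 = 8.

8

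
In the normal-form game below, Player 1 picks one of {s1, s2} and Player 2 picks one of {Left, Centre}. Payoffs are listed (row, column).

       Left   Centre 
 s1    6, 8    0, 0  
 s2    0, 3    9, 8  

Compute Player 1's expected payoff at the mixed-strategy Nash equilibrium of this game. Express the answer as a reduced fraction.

18/5

Player 2 mixes with probability q on Left, chosen so Player 1 is indifferent: 6q + 0(1−q) = 0q + 9(1−q) gives q = 3/5.
Player 1's expected payoff (from either row, since indifferent) is 6·3/5 + 0·2/5 = 18/5.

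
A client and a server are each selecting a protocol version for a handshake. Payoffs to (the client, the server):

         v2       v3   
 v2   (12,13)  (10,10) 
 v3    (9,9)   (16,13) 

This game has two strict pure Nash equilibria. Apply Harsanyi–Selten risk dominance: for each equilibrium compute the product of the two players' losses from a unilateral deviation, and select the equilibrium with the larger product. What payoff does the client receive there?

At both v2: the client loses 12 − 9 = 3 by deviating; the server loses 13 − 10 = 3. Product = 3·3 = 9.
At both v3: the client loses 16 − 10 = 6 by deviating; the server loses 13 − 9 = 4. Product = 6·4 = 24.
24 > 9, so both v3 is risk-dominant. The client's payoff there is 16.

16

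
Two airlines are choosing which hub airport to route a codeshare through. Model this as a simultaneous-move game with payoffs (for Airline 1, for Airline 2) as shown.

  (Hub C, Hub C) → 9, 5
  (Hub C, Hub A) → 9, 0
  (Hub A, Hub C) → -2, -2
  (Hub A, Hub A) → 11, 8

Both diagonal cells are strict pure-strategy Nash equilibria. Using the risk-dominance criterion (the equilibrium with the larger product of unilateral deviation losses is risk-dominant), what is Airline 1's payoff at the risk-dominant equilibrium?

At both Hub C: Airline 1 loses 9 − (-2) = 11 by deviating; Airline 2 loses 5 − 0 = 5. Product = 11·5 = 55.
At both Hub A: Airline 1 loses 11 − 9 = 2 by deviating; Airline 2 loses 8 − (-2) = 10. Product = 2·10 = 20.
55 > 20, so both Hub C is risk-dominant. Airline 1's payoff there is 9.

9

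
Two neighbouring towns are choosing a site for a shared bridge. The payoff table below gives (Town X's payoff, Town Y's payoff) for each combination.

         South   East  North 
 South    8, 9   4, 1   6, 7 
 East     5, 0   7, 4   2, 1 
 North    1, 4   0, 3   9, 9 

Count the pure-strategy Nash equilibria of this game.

3

Both South: Town X gets 8 (best alternative 5); Town Y gets 9 (best alternative 7). Neither deviates — NE.
Both East: Town X gets 7 (best alternative 4); Town Y gets 4 (best alternative 1). Neither deviates — NE.
Both North: Town X gets 9 (best alternative 6); Town Y gets 9 (best alternative 4). Neither deviates — NE.
(South, North) is not a NE: Town X would switch to North (9 > 6).
No other cell survives both best-response checks, so there are 3 pure NE.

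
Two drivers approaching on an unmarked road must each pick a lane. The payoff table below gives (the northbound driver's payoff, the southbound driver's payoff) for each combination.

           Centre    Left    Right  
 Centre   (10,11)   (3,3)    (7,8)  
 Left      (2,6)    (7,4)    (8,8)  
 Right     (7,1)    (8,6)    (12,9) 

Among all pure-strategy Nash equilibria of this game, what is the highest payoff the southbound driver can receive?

11

Both Centre is a pure NE (the northbound driver: 10 ≥ 7; the southbound driver: 11 ≥ 8). The southbound driver gets 11.
Both Right is a pure NE (the northbound driver: 12 ≥ 8; the southbound driver: 9 ≥ 6). The southbound driver gets 9.
Every other cell has a profitable deviation for at least one player. Highest of {11, 9} is 11.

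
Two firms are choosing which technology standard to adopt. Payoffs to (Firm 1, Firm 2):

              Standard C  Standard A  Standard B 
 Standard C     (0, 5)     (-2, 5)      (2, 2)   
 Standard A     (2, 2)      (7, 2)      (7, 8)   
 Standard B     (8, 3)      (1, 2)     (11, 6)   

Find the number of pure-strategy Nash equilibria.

Both Standard B: Firm 1 gets 11 (best alternative 7); Firm 2 gets 6 (best alternative 3). Neither deviates — NE.
Both Standard A is not a NE: Firm 2 would switch to Standard B (8 > 2).
No other cell survives both best-response checks, so there is 1 pure NE.

1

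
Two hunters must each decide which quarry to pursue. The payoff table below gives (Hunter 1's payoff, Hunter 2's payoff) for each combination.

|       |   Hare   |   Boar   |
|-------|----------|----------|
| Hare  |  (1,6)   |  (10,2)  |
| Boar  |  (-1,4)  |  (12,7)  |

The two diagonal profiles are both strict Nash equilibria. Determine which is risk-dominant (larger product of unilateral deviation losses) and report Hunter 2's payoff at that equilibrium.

6

At both Hare: Hunter 1 loses 1 − (-1) = 2 by deviating; Hunter 2 loses 6 − 2 = 4. Product = 2·4 = 8.
At both Boar: Hunter 1 loses 12 − 10 = 2 by deviating; Hunter 2 loses 7 − 4 = 3. Product = 2·3 = 6.
8 > 6, so both Hare is risk-dominant. Hunter 2's payoff there is 6.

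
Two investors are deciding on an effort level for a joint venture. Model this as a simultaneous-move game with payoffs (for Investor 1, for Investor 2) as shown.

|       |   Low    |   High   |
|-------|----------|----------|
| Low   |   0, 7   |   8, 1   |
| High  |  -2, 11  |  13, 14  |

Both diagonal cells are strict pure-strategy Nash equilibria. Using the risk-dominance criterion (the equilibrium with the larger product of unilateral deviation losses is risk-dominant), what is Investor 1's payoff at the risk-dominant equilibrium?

13

At both Low: Investor 1 loses 0 − (-2) = 2 by deviating; Investor 2 loses 7 − 1 = 6. Product = 2·6 = 12.
At both High: Investor 1 loses 13 − 8 = 5 by deviating; Investor 2 loses 14 − 11 = 3. Product = 5·3 = 15.
15 > 12, so both High is risk-dominant. Investor 1's payoff there is 13.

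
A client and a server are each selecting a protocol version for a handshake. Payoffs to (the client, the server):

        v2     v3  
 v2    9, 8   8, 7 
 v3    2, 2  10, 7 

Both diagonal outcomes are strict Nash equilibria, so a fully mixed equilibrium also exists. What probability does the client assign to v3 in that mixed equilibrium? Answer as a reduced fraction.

The client's mix p on v2 must make the server indifferent between v2 and v3.
The server's payoff from v2: 8p + 2(1−p). From v3: 7p + 7(1−p).
Set equal: 1p = 5(1−p) → p = 5/6.
Probability on v3 is 1 − 5/6 = 1/6.

1/6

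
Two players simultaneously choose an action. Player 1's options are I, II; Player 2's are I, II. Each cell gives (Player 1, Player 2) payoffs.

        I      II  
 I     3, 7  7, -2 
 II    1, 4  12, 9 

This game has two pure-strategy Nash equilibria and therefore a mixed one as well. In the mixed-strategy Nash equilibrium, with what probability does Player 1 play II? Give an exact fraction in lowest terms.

9/14

Player 1's mix p on I must make Player 2 indifferent between I and II.
Player 2's payoff from I: 7p + 4(1−p). From II: (-2)p + 9(1−p).
Set equal: 9p = 5(1−p) → p = 5/14.
Probability on II is 1 − 5/14 = 9/14.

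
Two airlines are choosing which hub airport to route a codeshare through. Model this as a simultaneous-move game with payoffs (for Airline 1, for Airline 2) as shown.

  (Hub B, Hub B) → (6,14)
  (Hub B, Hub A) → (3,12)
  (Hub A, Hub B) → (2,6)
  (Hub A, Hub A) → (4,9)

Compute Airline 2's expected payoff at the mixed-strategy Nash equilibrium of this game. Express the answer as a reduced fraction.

Airline 1 mixes with probability p on Hub B, chosen so Airline 2 is indifferent: 14p + 6(1−p) = 12p + 9(1−p) gives p = 3/5.
Airline 2's expected payoff is 14·3/5 + 6·2/5 = 54/5.

54/5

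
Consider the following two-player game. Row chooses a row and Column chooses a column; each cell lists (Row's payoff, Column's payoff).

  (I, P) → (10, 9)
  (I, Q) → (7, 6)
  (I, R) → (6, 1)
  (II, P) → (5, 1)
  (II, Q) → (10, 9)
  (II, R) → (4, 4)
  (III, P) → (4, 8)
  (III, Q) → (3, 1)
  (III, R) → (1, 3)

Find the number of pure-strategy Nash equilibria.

2

(I, P): Row gets 10 (best alternative 5); Column gets 9 (best alternative 6). Neither deviates — NE.
(II, Q): Row gets 10 (best alternative 7); Column gets 9 (best alternative 4). Neither deviates — NE.
(III, R) is not a NE: Row would switch to I (6 > 1).
No other cell survives both best-response checks, so there are 2 pure NE.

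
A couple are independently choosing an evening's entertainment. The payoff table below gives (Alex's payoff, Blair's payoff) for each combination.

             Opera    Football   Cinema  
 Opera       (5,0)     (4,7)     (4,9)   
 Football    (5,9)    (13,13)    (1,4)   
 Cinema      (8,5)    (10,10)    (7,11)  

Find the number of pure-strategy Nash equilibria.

2

Both Football: Alex gets 13 (best alternative 10); Blair gets 13 (best alternative 9). Neither deviates — NE.
Both Cinema: Alex gets 7 (best alternative 4); Blair gets 11 (best alternative 10). Neither deviates — NE.
Both Opera is not a NE: Alex would switch to Cinema (8 > 5).
No other cell survives both best-response checks, so there are 2 pure NE.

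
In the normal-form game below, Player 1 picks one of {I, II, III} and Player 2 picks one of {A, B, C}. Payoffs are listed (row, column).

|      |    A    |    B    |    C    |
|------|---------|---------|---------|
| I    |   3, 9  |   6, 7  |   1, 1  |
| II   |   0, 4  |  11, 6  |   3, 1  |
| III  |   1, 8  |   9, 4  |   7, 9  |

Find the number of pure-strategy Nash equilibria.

3

(I, A): Player 1 gets 3 (best alternative 1); Player 2 gets 9 (best alternative 7). Neither deviates — NE.
(II, B): Player 1 gets 11 (best alternative 9); Player 2 gets 6 (best alternative 4). Neither deviates — NE.
(III, C): Player 1 gets 7 (best alternative 3); Player 2 gets 9 (best alternative 8). Neither deviates — NE.
(II, A) is not a NE: Player 1 would switch to I (3 > 0).
No other cell survives both best-response checks, so there are 3 pure NE.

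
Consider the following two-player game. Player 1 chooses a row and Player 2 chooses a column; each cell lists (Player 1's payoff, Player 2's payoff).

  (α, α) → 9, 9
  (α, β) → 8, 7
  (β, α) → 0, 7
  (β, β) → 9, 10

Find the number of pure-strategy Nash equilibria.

Both α: Player 1 gets 9 (best alternative 0); Player 2 gets 9 (best alternative 7). Neither deviates — NE.
Both β: Player 1 gets 9 (best alternative 8); Player 2 gets 10 (best alternative 7). Neither deviates — NE.
(β, α) is not a NE: Player 1 would switch to α (9 > 0).
No other cell survives both best-response checks, so there are 2 pure NE.

2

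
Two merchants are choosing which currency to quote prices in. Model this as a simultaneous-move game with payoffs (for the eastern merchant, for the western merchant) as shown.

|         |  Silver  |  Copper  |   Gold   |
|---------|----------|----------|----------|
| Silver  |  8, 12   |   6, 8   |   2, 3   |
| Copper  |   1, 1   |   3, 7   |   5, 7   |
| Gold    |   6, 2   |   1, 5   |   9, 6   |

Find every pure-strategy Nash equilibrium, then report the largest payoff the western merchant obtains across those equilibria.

12

Both Silver is a pure NE (the eastern merchant: 8 ≥ 6; the western merchant: 12 ≥ 8). The western merchant gets 12.
Both Gold is a pure NE (the eastern merchant: 9 ≥ 5; the western merchant: 6 ≥ 5). The western merchant gets 6.
Every other cell has a profitable deviation for at least one player. Highest of {12, 6} is 12.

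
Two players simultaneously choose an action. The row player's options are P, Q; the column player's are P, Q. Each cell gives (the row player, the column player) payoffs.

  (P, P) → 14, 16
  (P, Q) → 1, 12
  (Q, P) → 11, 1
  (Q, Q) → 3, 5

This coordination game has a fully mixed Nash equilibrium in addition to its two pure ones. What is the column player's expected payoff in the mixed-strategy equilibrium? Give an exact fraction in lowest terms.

The row player mixes with probability p on P, chosen so the column player is indifferent: 16p + 1(1−p) = 12p + 5(1−p) gives p = 1/2.
The column player's expected payoff is 16·1/2 + 1·1/2 = 17/2.

17/2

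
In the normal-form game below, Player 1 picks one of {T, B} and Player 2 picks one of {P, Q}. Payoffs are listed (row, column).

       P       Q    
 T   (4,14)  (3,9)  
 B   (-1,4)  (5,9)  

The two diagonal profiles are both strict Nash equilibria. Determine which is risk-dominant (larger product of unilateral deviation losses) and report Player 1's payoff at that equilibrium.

At (T, P): Player 1 loses 4 − (-1) = 5 by deviating; Player 2 loses 14 − 9 = 5. Product = 5·5 = 25.
At (B, Q): Player 1 loses 5 − 3 = 2 by deviating; Player 2 loses 9 − 4 = 5. Product = 2·5 = 10.
25 > 10, so (T, P) is risk-dominant. Player 1's payoff there is 4.

4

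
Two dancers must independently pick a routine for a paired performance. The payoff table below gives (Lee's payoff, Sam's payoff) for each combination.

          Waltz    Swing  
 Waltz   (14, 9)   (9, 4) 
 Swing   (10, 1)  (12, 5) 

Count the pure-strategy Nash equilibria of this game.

2

Both Waltz: Lee gets 14 (best alternative 10); Sam gets 9 (best alternative 4). Neither deviates — NE.
Both Swing: Lee gets 12 (best alternative 9); Sam gets 5 (best alternative 1). Neither deviates — NE.
(Waltz, Swing) is not a NE: Lee would switch to Swing (12 > 9).
No other cell survives both best-response checks, so there are 2 pure NE.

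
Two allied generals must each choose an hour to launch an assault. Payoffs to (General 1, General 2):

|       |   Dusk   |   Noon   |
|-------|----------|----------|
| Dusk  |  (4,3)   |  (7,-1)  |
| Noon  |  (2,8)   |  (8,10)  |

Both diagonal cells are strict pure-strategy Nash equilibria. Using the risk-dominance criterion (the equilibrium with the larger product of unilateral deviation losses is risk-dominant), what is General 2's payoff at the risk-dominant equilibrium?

At both Dusk: General 1 loses 4 − 2 = 2 by deviating; General 2 loses 3 − (-1) = 4. Product = 2·4 = 8.
At both Noon: General 1 loses 8 − 7 = 1 by deviating; General 2 loses 10 − 8 = 2. Product = 1·2 = 2.
8 > 2, so both Dusk is risk-dominant. General 2's payoff there is 3.

3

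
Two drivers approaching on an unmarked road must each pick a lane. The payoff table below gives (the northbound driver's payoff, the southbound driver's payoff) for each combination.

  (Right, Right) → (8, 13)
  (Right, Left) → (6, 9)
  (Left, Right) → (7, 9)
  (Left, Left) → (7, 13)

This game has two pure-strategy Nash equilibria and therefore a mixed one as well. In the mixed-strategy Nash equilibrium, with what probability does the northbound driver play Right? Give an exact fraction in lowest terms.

The northbound driver's mix p on Right must make the southbound driver indifferent between Right and Left.
The southbound driver's payoff from Right: 13p + 9(1−p). From Left: 9p + 13(1−p).
Set equal: 4p = 4(1−p) → p = 4/8 = 1/2.

1/2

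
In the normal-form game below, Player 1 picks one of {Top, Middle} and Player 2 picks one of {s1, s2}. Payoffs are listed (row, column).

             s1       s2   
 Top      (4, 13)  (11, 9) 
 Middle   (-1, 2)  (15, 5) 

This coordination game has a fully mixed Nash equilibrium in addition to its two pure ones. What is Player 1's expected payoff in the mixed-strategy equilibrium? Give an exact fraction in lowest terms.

Player 2 mixes with probability q on s1, chosen so Player 1 is indifferent: 4q + 11(1−q) = (-1)q + 15(1−q) gives q = 4/9.
Player 1's expected payoff (from either row, since indifferent) is 4·4/9 + 11·5/9 = 71/9.

71/9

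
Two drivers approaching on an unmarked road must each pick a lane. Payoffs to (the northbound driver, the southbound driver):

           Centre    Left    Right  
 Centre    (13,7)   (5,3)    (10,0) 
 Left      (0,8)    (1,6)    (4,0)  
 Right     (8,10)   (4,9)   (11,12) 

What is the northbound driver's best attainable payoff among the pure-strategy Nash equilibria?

Both Centre is a pure NE (the northbound driver: 13 ≥ 8; the southbound driver: 7 ≥ 3). The northbound driver gets 13.
Both Right is a pure NE (the northbound driver: 11 ≥ 10; the southbound driver: 12 ≥ 10). The northbound driver gets 11.
Every other cell has a profitable deviation for at least one player. Highest of {13, 11} is 13.

13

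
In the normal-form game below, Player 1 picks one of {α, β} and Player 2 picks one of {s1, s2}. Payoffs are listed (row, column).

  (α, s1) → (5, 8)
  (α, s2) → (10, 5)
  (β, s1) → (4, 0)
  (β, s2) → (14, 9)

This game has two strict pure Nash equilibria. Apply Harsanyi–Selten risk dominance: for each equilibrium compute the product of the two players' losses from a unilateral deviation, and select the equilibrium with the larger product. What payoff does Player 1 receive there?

At (α, s1): Player 1 loses 5 − 4 = 1 by deviating; Player 2 loses 8 − 5 = 3. Product = 1·3 = 3.
At (β, s2): Player 1 loses 14 − 10 = 4 by deviating; Player 2 loses 9 − 0 = 9. Product = 4·9 = 36.
36 > 3, so (β, s2) is risk-dominant. Player 1's payoff there is 14.

14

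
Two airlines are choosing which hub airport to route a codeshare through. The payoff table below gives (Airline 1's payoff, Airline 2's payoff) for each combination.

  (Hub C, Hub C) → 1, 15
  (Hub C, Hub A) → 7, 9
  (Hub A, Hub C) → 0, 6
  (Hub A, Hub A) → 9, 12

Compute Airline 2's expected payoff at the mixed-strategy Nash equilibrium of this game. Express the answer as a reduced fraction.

21/2

Airline 1 mixes with probability p on Hub C, chosen so Airline 2 is indifferent: 15p + 6(1−p) = 9p + 12(1−p) gives p = 1/2.
Airline 2's expected payoff is 15·1/2 + 6·1/2 = 21/2.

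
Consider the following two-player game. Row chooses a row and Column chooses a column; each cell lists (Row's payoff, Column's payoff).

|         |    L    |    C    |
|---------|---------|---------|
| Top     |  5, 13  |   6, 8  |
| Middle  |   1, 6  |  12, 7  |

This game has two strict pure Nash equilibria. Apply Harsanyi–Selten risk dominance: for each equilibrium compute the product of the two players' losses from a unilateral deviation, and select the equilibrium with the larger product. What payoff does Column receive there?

At (Top, L): Row loses 5 − 1 = 4 by deviating; Column loses 13 − 8 = 5. Product = 4·5 = 20.
At (Middle, C): Row loses 12 − 6 = 6 by deviating; Column loses 7 − 6 = 1. Product = 6·1 = 6.
20 > 6, so (Top, L) is risk-dominant. Column's payoff there is 13.

13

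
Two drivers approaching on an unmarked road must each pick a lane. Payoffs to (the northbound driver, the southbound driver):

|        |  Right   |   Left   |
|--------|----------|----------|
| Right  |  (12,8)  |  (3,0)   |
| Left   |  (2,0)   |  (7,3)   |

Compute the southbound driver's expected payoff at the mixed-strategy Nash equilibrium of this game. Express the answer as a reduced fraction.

The northbound driver mixes with probability p on Right, chosen so the southbound driver is indifferent: 8p + 0(1−p) = 0p + 3(1−p) gives p = 3/11.
The southbound driver's expected payoff is 8·3/11 + 0·8/11 = 24/11.

24/11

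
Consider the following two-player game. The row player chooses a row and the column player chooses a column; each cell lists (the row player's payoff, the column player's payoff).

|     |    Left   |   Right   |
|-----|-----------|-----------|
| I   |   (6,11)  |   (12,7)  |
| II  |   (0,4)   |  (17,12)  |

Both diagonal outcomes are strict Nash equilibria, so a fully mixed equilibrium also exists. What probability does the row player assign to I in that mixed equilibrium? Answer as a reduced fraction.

2/3

The row player's mix p on I must make the column player indifferent between Left and Right.
The column player's payoff from Left: 11p + 4(1−p). From Right: 7p + 12(1−p).
Set equal: 4p = 8(1−p) → p = 8/12 = 2/3.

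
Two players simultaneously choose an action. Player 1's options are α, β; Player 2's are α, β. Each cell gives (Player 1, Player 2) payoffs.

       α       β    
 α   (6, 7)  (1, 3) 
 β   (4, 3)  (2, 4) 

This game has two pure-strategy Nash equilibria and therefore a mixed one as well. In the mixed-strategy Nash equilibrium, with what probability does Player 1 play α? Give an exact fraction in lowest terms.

1/5

Player 1's mix p on α must make Player 2 indifferent between α and β.
Player 2's payoff from α: 7p + 3(1−p). From β: 3p + 4(1−p).
Set equal: 4p = 1(1−p) → p = 1/5.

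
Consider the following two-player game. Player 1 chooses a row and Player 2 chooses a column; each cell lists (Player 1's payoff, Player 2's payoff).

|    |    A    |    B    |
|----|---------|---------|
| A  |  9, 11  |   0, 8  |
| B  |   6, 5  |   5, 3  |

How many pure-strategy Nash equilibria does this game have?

1

Both A: Player 1 gets 9 (best alternative 6); Player 2 gets 11 (best alternative 8). Neither deviates — NE.
Both B is not a NE: Player 2 would switch to A (5 > 3).
No other cell survives both best-response checks, so there is 1 pure NE.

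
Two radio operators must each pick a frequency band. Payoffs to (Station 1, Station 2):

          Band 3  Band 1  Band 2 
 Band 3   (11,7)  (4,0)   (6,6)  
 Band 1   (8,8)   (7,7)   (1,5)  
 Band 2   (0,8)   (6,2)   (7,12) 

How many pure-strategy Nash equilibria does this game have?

2

Both Band 3: Station 1 gets 11 (best alternative 8); Station 2 gets 7 (best alternative 6). Neither deviates — NE.
Both Band 2: Station 1 gets 7 (best alternative 6); Station 2 gets 12 (best alternative 8). Neither deviates — NE.
Both Band 1 is not a NE: Station 2 would switch to Band 3 (8 > 7).
No other cell survives both best-response checks, so there are 2 pure NE.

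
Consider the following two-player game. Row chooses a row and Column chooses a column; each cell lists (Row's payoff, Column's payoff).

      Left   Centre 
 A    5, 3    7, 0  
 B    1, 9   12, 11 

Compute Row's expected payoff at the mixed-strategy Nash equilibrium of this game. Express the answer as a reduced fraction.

Column mixes with probability q on Left, chosen so Row is indifferent: 5q + 7(1−q) = 1q + 12(1−q) gives q = 5/9.
Row's expected payoff (from either row, since indifferent) is 5·5/9 + 7·4/9 = 53/9.

53/9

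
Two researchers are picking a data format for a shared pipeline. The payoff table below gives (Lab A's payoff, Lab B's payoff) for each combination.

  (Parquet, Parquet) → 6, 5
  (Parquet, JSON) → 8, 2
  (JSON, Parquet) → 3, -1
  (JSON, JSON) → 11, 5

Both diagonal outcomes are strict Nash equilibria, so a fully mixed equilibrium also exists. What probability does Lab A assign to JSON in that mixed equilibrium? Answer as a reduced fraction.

1/3

Lab A's mix p on Parquet must make Lab B indifferent between Parquet and JSON.
Lab B's payoff from Parquet: 5p + (-1)(1−p). From JSON: 2p + 5(1−p).
Set equal: 3p = 6(1−p) → p = 6/9 = 2/3.
Probability on JSON is 1 − 2/3 = 1/3.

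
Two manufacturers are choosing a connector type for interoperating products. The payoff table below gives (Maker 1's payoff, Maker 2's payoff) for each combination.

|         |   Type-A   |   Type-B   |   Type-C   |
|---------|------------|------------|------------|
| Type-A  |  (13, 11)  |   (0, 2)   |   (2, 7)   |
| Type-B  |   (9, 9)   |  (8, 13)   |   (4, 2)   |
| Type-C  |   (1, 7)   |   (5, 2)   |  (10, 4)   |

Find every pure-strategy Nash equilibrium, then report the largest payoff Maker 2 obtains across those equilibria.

13

Both Type-A is a pure NE (Maker 1: 13 ≥ 9; Maker 2: 11 ≥ 7). Maker 2 gets 11.
Both Type-B is a pure NE (Maker 1: 8 ≥ 5; Maker 2: 13 ≥ 9). Maker 2 gets 13.
Every other cell has a profitable deviation for at least one player. Highest of {11, 13} is 13.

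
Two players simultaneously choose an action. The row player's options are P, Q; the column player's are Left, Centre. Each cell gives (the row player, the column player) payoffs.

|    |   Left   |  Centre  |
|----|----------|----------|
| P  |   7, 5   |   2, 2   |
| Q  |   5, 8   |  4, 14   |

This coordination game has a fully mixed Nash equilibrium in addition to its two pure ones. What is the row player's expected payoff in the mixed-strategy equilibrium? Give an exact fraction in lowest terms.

9/2

The column player mixes with probability q on Left, chosen so the row player is indifferent: 7q + 2(1−q) = 5q + 4(1−q) gives q = 1/2.
The row player's expected payoff (from either row, since indifferent) is 7·1/2 + 2·1/2 = 9/2.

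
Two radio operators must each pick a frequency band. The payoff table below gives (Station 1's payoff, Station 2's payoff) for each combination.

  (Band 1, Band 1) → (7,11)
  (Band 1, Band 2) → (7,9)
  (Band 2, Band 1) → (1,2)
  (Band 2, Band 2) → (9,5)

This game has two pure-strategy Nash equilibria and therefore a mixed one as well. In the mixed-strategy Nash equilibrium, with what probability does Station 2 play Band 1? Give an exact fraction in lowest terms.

1/4

Station 2's mix q on Band 1 must make Station 1 indifferent between Band 1 and Band 2.
Station 1's payoff from Band 1: 7q + 7(1−q). From Band 2: 1q + 9(1−q).
Set equal: 6q = 2(1−q) → q = 2/8 = 1/4.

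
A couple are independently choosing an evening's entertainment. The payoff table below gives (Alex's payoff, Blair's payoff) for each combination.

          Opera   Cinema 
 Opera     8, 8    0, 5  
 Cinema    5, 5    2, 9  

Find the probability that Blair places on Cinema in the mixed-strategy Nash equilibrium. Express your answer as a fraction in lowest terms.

3/5

Blair's mix q on Opera must make Alex indifferent between Opera and Cinema.
Alex's payoff from Opera: 8q + 0(1−q). From Cinema: 5q + 2(1−q).
Set equal: 3q = 2(1−q) → q = 2/5.
Probability on Cinema is 1 − 2/5 = 3/5.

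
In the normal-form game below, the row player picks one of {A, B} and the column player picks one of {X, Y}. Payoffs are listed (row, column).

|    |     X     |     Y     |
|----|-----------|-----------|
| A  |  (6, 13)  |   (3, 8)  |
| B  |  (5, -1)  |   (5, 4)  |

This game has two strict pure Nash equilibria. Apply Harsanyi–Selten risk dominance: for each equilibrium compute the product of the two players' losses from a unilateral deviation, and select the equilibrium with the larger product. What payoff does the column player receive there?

At (A, X): the row player loses 6 − 5 = 1 by deviating; the column player loses 13 − 8 = 5. Product = 1·5 = 5.
At (B, Y): the row player loses 5 − 3 = 2 by deviating; the column player loses 4 − (-1) = 5. Product = 2·5 = 10.
10 > 5, so (B, Y) is risk-dominant. The column player's payoff there is 4.

4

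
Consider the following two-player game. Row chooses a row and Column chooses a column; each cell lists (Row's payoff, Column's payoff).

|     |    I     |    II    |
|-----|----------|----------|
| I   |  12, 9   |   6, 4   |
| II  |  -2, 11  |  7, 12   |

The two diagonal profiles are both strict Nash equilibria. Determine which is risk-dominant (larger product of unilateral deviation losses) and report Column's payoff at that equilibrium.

At both I: Row loses 12 − (-2) = 14 by deviating; Column loses 9 − 4 = 5. Product = 14·5 = 70.
At both II: Row loses 7 − 6 = 1 by deviating; Column loses 12 − 11 = 1. Product = 1·1 = 1.
70 > 1, so both I is risk-dominant. Column's payoff there is 9.

9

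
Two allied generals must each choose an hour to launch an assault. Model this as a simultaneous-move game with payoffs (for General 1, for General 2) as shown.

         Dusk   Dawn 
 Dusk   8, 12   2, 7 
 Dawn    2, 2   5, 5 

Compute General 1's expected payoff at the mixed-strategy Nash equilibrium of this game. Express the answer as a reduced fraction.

General 2 mixes with probability q on Dusk, chosen so General 1 is indifferent: 8q + 2(1−q) = 2q + 5(1−q) gives q = 1/3.
General 1's expected payoff (from either row, since indifferent) is 8·1/3 + 2·2/3 = 4.

4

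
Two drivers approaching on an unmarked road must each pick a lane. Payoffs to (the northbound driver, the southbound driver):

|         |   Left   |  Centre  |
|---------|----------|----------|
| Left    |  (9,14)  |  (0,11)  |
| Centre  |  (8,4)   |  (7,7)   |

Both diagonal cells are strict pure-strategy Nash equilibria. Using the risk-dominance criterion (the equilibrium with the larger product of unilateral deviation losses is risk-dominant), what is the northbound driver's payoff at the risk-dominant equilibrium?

At both Left: the northbound driver loses 9 − 8 = 1 by deviating; the southbound driver loses 14 − 11 = 3. Product = 1·3 = 3.
At both Centre: the northbound driver loses 7 − 0 = 7 by deviating; the southbound driver loses 7 − 4 = 3. Product = 7·3 = 21.
21 > 3, so both Centre is risk-dominant. The northbound driver's payoff there is 7.

7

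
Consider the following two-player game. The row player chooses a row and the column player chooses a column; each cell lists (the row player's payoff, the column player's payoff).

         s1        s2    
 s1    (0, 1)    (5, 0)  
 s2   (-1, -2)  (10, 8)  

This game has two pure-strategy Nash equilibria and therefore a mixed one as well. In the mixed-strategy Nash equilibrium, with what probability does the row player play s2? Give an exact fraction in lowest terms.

The row player's mix p on s1 must make the column player indifferent between s1 and s2.
The column player's payoff from s1: 1p + (-2)(1−p). From s2: 0p + 8(1−p).
Set equal: 1p = 10(1−p) → p = 10/11.
Probability on s2 is 1 − 10/11 = 1/11.

1/11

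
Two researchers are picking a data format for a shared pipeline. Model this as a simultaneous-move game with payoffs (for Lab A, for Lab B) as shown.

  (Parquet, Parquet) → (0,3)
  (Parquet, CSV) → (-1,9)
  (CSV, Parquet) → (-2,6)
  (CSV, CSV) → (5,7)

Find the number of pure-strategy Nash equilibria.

1

Both CSV: Lab A gets 5 (best alternative -1); Lab B gets 7 (best alternative 6). Neither deviates — NE.
Both Parquet is not a NE: Lab B would switch to CSV (9 > 3).
No other cell survives both best-response checks, so there is 1 pure NE.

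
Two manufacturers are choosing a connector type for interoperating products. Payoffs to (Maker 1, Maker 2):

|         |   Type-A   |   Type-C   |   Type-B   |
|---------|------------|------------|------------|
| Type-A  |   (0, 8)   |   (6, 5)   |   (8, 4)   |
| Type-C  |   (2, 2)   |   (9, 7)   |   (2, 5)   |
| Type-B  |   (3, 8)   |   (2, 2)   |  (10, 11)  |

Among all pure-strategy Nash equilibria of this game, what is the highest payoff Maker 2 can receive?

Both Type-C is a pure NE (Maker 1: 9 ≥ 6; Maker 2: 7 ≥ 5). Maker 2 gets 7.
Both Type-B is a pure NE (Maker 1: 10 ≥ 8; Maker 2: 11 ≥ 8). Maker 2 gets 11.
Every other cell has a profitable deviation for at least one player. Highest of {7, 11} is 11.

11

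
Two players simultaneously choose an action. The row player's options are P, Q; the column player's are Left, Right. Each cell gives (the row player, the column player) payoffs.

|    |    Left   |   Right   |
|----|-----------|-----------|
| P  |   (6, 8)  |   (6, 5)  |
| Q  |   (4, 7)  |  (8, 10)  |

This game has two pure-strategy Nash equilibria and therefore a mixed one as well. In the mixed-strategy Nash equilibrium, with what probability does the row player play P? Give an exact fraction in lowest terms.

The row player's mix p on P must make the column player indifferent between Left and Right.
The column player's payoff from Left: 8p + 7(1−p). From Right: 5p + 10(1−p).
Set equal: 3p = 3(1−p) → p = 3/6 = 1/2.

1/2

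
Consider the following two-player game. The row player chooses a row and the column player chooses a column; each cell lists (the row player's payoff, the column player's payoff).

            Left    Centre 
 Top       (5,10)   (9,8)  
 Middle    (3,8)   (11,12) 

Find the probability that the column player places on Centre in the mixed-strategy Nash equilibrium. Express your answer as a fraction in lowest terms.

1/2

The column player's mix q on Left must make the row player indifferent between Top and Middle.
The row player's payoff from Top: 5q + 9(1−q). From Middle: 3q + 11(1−q).
Set equal: 2q = 2(1−q) → q = 2/4 = 1/2.
Probability on Centre is 1 − 1/2 = 1/2.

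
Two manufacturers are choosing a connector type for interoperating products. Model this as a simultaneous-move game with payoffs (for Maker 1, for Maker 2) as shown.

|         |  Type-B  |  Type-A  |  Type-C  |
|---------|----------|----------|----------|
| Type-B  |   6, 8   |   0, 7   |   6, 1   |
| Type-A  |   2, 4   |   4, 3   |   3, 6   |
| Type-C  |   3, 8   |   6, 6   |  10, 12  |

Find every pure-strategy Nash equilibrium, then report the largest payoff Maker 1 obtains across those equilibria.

Both Type-B is a pure NE (Maker 1: 6 ≥ 3; Maker 2: 8 ≥ 7). Maker 1 gets 6.
Both Type-C is a pure NE (Maker 1: 10 ≥ 6; Maker 2: 12 ≥ 8). Maker 1 gets 10.
Every other cell has a profitable deviation for at least one player. Highest of {6, 10} is 10.

10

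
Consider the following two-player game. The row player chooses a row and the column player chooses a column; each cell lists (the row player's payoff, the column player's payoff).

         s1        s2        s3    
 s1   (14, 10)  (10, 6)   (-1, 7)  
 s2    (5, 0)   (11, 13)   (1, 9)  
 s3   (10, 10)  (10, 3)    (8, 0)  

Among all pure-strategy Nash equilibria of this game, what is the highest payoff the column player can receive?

13

Both s1 is a pure NE (the row player: 14 ≥ 10; the column player: 10 ≥ 7). The column player gets 10.
Both s2 is a pure NE (the row player: 11 ≥ 10; the column player: 13 ≥ 9). The column player gets 13.
Every other cell has a profitable deviation for at least one player. Highest of {10, 13} is 13.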